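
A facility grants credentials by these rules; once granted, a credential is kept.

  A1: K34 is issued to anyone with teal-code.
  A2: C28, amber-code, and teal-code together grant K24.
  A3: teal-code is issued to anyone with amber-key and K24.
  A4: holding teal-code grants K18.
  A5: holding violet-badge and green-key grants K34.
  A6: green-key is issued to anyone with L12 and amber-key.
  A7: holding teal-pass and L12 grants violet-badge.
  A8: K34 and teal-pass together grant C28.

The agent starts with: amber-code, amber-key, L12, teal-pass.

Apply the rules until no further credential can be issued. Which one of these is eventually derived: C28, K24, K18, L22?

Holding L12 and amber-key grants green-key (A6).
Holding teal-pass and L12 grants violet-badge (A7).
Holding violet-badge and green-key grants K34 (A5).
Holding K34 and teal-pass grants C28 (A8).
No rule produces L22, and it is not given. K24 would need C28, amber-code, and teal-code (A2), but teal-code is never granted. K18 would need teal-code (A4), but teal-code is never granted.

C28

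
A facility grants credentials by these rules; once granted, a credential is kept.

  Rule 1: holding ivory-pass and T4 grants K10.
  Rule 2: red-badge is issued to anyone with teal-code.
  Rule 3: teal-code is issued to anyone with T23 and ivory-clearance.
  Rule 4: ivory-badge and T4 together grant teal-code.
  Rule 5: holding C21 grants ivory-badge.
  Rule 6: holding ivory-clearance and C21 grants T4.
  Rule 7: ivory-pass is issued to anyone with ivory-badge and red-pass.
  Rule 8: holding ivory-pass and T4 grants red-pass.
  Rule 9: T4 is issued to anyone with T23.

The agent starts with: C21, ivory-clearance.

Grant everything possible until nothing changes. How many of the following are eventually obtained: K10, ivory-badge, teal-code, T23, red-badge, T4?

4

Holding ivory-clearance and C21 grants T4 (Rule 6).
Holding C21 grants ivory-badge (Rule 5).
Holding ivory-badge and T4 grants teal-code (Rule 4).
Holding teal-code grants red-badge (Rule 2).
K10 would need ivory-pass and T4 (Rule 1), but ivory-pass is never granted.
ivory-badge: reached.
teal-code: reached.
No rule produces T23, and it is not given.
red-badge: reached.
T4: reached.
Reached: ivory-badge, teal-code, red-badge, and T4 — 4 of the 6.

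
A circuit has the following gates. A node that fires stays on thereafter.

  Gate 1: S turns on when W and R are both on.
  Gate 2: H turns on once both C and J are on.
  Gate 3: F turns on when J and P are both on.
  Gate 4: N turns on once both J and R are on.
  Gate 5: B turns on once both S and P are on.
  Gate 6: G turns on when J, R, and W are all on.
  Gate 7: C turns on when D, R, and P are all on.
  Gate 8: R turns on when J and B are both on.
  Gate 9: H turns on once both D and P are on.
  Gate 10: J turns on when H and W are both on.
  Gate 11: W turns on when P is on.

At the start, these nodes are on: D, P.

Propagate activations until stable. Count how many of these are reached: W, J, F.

3

Gate 11: P on → W on.
D and P are on, so H turns on (Gate 9).
H and W are on, so J turns on (Gate 10).
J and P are on, so F turns on (Gate 3).
W: reached.
J: reached.
F: reached.
All 3 are reached.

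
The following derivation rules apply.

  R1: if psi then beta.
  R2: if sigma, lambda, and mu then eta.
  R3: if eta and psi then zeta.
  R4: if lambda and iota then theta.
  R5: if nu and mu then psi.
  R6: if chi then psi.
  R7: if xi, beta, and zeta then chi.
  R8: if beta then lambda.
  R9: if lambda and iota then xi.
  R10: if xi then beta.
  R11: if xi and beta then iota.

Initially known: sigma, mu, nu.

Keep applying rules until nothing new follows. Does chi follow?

chi would need xi, beta, and zeta (R7), but xi is never established.

No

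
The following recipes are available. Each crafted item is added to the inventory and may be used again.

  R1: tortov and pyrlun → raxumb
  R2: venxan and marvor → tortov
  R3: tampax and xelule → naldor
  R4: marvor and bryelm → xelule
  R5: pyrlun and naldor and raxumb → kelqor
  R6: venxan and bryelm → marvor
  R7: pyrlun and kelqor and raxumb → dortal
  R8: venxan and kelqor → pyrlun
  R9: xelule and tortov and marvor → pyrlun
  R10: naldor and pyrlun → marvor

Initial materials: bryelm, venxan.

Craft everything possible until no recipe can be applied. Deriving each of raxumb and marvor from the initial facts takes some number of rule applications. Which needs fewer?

marvor: venxan and bryelm → marvor (R6). [1 rule application]
raxumb: venxan and bryelm → marvor (R6). Using R4, marvor and bryelm make xelule. venxan and marvor → tortov (R2). Using R9, xelule, tortov, and marvor make pyrlun. Using R1, tortov and pyrlun make raxumb. [5 rule applications]
marvor needs fewer.

marvor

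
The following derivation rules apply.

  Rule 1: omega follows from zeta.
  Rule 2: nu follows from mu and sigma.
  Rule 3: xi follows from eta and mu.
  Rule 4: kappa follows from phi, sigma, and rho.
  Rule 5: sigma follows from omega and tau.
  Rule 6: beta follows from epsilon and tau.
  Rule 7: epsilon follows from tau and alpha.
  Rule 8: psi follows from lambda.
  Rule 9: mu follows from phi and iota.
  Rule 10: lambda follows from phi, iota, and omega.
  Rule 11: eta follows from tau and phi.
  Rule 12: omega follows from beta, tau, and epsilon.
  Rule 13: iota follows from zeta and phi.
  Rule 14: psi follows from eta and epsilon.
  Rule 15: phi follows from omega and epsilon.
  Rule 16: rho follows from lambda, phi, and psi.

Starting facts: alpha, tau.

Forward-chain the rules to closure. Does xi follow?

xi would need eta and mu (Rule 3), but mu is never established.

No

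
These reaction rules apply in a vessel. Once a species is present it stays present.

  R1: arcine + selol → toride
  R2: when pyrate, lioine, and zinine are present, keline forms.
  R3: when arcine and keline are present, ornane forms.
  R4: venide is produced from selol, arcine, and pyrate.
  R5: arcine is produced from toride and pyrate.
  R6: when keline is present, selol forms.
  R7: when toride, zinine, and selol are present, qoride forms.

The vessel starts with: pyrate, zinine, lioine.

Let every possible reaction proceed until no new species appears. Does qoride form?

qoride would need toride, zinine, and selol (R7), but toride never forms.

No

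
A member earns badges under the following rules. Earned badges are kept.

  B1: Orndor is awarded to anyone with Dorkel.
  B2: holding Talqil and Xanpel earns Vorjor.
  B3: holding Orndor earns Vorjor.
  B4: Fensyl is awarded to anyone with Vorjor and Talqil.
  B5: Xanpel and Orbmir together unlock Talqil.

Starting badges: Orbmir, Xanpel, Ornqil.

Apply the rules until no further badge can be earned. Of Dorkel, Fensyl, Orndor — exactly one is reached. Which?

Fensyl

With Xanpel and Orbmir, Talqil is earned (B5).
With Talqil and Xanpel, Vorjor is earned (B2).
With Vorjor and Talqil, Fensyl is earned (B4).
No rule produces Dorkel, and it is not given. Orndor would need Dorkel (B1), but Dorkel is never earned.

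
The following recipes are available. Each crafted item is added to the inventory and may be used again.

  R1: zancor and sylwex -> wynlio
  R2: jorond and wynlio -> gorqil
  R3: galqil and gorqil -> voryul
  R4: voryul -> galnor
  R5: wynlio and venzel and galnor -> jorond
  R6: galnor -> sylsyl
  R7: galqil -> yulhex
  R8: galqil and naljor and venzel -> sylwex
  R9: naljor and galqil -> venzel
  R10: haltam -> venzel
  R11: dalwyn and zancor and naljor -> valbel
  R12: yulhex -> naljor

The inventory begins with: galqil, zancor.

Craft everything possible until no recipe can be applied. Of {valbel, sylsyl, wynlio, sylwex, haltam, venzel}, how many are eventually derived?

galqil -> yulhex (R7).
yulhex -> naljor (R12).
Using R9, naljor and galqil make venzel.
Using R8, galqil, naljor, and venzel make sylwex.
zancor and sylwex -> wynlio (R1).
valbel would need dalwyn, zancor, and naljor (R11), but dalwyn is never obtained.
sylsyl would need galnor (R6), but galnor is never obtained.
wynlio: reached.
sylwex: reached.
No rule produces haltam, and it is not given.
venzel: reached.
Reached: wynlio, sylwex, and venzel — 3 of the 6.

3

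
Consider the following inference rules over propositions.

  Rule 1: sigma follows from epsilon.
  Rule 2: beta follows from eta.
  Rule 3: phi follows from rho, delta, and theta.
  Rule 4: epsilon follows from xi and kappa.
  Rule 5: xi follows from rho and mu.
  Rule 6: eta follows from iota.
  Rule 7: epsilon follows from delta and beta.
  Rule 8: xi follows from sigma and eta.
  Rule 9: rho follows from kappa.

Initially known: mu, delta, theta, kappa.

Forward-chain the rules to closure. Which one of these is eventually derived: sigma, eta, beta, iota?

kappa holds, so rho follows (Rule 9).
rho and mu hold, so xi follows (Rule 5).
xi and kappa hold, so epsilon follows (Rule 4).
From epsilon, Rule 1 gives sigma.
eta would need iota (Rule 6), but iota is never established. beta would need eta (Rule 2), but eta is never established. No rule produces iota, and it is not given.

sigma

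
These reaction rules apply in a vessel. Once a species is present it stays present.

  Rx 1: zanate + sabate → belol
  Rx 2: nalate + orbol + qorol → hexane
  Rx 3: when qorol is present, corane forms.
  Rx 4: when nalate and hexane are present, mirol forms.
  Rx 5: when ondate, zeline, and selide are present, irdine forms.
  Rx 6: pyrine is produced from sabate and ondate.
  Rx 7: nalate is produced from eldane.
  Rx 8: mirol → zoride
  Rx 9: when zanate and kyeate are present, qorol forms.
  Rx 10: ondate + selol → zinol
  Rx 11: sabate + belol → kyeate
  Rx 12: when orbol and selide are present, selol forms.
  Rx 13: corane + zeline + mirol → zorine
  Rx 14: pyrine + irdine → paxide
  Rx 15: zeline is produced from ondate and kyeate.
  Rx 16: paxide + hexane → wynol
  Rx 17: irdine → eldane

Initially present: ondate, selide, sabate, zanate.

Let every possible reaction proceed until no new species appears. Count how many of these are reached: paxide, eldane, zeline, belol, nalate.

5

zanate and sabate present → belol forms (Rx 1).
sabate and ondate present → pyrine forms (Rx 6).
sabate and belol present → kyeate forms (Rx 11).
ondate and kyeate present → zeline forms (Rx 15).
ondate, zeline, and selide present → irdine forms (Rx 5).
pyrine and irdine present → paxide forms (Rx 14).
irdine present → eldane forms (Rx 17).
eldane present → nalate forms (Rx 7).
paxide: reached.
eldane: reached.
zeline: reached.
belol: reached.
nalate: reached.
All 5 are reached.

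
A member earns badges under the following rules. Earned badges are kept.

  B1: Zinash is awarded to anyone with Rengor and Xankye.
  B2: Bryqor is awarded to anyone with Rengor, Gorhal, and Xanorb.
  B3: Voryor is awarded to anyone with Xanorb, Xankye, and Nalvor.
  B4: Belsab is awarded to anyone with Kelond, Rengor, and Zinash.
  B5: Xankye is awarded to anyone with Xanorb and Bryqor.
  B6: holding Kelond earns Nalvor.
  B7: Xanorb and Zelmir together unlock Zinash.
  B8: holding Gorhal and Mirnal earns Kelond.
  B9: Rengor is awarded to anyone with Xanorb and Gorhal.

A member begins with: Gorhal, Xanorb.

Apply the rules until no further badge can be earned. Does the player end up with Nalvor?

No

Nalvor would need Kelond (B6), but Kelond is never earned.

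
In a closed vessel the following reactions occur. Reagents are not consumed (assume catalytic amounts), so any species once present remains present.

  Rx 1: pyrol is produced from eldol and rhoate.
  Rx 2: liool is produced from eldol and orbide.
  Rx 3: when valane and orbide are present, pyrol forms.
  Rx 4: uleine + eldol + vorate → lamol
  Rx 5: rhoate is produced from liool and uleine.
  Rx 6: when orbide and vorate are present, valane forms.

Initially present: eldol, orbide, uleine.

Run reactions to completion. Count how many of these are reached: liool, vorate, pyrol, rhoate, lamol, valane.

eldol and orbide present → liool forms (Rx 2).
liool and uleine present → rhoate forms (Rx 5).
eldol and rhoate present → pyrol forms (Rx 1).
liool: reached.
No rule produces vorate, and it is not given.
pyrol: reached.
rhoate: reached.
lamol would need uleine, eldol, and vorate (Rx 4), but vorate never forms.
valane would need orbide and vorate (Rx 6), but vorate never forms.
Reached: liool, pyrol, and rhoate — 3 of the 6.

3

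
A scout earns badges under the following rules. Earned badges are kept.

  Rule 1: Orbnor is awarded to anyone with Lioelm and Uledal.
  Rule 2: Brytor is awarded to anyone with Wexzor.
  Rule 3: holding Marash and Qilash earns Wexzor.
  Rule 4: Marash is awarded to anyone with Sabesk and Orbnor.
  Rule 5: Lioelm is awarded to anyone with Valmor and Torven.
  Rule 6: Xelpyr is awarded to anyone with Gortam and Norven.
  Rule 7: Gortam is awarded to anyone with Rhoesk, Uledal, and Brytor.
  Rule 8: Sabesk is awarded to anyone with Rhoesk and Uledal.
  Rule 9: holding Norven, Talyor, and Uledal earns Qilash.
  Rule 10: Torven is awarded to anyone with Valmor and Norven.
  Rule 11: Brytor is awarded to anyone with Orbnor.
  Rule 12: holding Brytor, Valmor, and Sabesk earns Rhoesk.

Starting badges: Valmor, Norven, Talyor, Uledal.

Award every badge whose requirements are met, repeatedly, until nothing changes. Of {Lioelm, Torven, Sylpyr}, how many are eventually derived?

2

With Valmor and Norven, Torven is earned (Rule 10).
With Valmor and Torven, Lioelm is earned (Rule 5).
Lioelm: reached.
Torven: reached.
No rule produces Sylpyr, and it is not given.
Reached: Lioelm and Torven — 2 of the 3.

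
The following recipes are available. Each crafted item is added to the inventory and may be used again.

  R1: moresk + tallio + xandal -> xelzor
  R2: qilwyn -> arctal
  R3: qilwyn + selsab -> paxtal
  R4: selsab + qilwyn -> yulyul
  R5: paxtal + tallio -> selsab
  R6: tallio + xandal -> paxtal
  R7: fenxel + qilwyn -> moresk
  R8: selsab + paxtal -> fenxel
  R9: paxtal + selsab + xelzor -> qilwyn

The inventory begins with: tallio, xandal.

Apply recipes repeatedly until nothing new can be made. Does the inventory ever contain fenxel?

Using R6, tallio and xandal make paxtal.
Using R5, paxtal and tallio make selsab.
selsab + paxtal -> fenxel (R8).

Yes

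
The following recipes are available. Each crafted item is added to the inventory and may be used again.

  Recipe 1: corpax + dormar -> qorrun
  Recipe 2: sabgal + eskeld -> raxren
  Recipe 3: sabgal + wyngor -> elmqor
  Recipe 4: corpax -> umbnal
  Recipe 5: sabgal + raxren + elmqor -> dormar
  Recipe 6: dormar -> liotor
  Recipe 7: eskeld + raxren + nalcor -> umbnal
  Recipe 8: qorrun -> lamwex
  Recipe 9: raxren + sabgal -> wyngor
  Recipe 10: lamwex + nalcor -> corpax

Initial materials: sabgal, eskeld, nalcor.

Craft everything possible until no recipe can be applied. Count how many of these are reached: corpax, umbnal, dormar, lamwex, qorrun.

2

Using Recipe 2, sabgal and eskeld make raxren.
Using Recipe 9, raxren and sabgal make wyngor.
Using Recipe 7, eskeld, raxren, and nalcor make umbnal.
sabgal + wyngor -> elmqor (Recipe 3).
sabgal + raxren + elmqor -> dormar (Recipe 5).
corpax would need lamwex and nalcor (Recipe 10), but lamwex is never obtained.
umbnal: reached.
dormar: reached.
lamwex would need qorrun (Recipe 8), but qorrun is never obtained.
qorrun would need corpax and dormar (Recipe 1), but corpax is never obtained.
Reached: umbnal and dormar — 2 of the 5.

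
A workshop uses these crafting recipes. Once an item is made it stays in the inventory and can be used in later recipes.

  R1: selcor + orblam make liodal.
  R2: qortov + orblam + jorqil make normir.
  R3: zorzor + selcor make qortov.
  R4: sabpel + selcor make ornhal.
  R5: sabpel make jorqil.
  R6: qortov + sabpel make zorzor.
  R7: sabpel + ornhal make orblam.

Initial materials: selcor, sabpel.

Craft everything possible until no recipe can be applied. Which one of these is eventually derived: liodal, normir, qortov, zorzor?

sabpel + selcor → ornhal (R4).
Using R7, sabpel and ornhal make orblam.
selcor + orblam → liodal (R1).
qortov would need zorzor and selcor (R3), but zorzor is never obtained. zorzor would need qortov and sabpel (R6), but qortov is never obtained. normir would need qortov, orblam, and jorqil (R2), but qortov is never obtained.

liodal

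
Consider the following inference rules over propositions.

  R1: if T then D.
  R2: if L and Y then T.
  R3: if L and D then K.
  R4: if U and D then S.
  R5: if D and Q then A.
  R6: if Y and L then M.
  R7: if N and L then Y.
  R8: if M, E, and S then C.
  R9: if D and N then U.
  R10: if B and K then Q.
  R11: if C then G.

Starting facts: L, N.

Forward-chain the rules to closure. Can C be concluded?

No

C would need M, E, and S (R8), but E is never established.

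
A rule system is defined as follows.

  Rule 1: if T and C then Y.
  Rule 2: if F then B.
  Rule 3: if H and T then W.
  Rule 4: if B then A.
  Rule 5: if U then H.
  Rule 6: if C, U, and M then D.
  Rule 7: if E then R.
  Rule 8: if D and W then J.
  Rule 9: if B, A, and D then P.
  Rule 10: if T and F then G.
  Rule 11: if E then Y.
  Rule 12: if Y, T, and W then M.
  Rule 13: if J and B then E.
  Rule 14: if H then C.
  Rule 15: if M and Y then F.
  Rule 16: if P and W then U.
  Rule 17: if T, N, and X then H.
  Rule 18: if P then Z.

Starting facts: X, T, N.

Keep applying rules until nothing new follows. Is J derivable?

No

J would need D and W (Rule 8), but D is never established.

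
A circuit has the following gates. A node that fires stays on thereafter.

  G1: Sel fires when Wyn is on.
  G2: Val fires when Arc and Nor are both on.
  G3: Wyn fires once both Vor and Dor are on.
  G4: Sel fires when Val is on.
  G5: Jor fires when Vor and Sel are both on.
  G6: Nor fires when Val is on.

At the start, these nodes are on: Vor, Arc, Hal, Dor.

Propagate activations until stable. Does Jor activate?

Yes

Vor and Dor are on, so Wyn fires (G3).
Wyn is on, so Sel fires (G1).
G5: Vor and Sel on → Jor on.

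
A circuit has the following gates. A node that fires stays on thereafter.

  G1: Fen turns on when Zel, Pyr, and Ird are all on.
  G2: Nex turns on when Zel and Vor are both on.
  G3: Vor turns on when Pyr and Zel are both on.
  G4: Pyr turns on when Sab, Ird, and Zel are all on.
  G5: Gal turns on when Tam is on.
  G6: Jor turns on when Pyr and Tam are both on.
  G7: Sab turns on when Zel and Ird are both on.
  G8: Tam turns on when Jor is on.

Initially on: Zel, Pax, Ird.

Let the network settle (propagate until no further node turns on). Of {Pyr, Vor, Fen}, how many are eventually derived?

3

Zel and Ird are on, so Sab turns on (G7).
G4: Sab, Ird, and Zel on → Pyr on.
G3: Pyr and Zel on → Vor on.
Zel, Pyr, and Ird are on, so Fen turns on (G1).
Pyr: reached.
Vor: reached.
Fen: reached.
All 3 are reached.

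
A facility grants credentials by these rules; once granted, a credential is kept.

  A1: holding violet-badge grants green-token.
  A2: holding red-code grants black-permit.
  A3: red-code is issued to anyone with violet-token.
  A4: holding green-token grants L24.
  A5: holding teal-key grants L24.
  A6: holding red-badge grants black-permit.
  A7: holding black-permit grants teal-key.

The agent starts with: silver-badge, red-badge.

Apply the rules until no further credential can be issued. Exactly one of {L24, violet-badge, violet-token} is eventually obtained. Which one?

L24

Holding red-badge grants black-permit (A6).
Holding black-permit grants teal-key (A7).
Holding teal-key grants L24 (A5).
No rule produces violet-badge, and it is not given. No rule produces violet-token, and it is not given.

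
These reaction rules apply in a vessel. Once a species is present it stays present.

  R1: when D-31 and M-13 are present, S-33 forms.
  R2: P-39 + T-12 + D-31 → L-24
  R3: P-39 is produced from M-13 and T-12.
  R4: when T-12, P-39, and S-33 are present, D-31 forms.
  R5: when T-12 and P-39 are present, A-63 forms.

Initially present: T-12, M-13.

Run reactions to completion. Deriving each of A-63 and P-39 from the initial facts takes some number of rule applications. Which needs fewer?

P-39

P-39: M-13 and T-12 present → P-39 forms (R3). [1 rule application]
A-63: M-13 and T-12 present → P-39 forms (R3). T-12 and P-39 present → A-63 forms (R5). [2 rule applications]
P-39 needs fewer.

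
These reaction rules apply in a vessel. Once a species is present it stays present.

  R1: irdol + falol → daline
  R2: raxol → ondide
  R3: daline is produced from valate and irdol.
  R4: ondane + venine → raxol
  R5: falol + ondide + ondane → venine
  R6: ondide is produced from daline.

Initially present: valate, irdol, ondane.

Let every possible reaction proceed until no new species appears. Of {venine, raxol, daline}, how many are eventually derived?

valate and irdol present → daline forms (R3).
venine would need falol, ondide, and ondane (R5), but falol never forms.
raxol would need ondane and venine (R4), but venine never forms.
daline: reached.
Reached: daline — 1 of the 3.

1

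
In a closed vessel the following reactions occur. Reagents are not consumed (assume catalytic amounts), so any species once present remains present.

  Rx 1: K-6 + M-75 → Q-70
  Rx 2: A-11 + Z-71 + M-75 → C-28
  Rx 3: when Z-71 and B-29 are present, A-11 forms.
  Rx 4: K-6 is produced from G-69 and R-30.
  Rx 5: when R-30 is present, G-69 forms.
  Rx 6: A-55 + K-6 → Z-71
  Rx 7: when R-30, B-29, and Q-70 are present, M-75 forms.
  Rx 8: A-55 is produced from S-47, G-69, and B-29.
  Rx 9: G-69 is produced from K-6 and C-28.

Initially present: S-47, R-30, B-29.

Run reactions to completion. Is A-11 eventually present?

R-30 present → G-69 forms (Rx 5).
S-47, G-69, and B-29 present → A-55 forms (Rx 8).
G-69 and R-30 present → K-6 forms (Rx 4).
A-55 and K-6 present → Z-71 forms (Rx 6).
Z-71 and B-29 present → A-11 forms (Rx 3).

Yes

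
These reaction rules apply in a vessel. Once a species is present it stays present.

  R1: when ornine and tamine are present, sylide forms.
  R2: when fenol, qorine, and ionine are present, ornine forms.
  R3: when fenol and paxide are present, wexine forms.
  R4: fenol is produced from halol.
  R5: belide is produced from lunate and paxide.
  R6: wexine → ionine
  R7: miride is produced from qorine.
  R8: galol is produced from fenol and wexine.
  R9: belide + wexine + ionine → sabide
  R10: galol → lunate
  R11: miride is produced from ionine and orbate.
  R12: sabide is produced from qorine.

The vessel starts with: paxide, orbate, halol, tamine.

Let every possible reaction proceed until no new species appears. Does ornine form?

ornine would need fenol, qorine, and ionine (R2), but qorine never forms.

No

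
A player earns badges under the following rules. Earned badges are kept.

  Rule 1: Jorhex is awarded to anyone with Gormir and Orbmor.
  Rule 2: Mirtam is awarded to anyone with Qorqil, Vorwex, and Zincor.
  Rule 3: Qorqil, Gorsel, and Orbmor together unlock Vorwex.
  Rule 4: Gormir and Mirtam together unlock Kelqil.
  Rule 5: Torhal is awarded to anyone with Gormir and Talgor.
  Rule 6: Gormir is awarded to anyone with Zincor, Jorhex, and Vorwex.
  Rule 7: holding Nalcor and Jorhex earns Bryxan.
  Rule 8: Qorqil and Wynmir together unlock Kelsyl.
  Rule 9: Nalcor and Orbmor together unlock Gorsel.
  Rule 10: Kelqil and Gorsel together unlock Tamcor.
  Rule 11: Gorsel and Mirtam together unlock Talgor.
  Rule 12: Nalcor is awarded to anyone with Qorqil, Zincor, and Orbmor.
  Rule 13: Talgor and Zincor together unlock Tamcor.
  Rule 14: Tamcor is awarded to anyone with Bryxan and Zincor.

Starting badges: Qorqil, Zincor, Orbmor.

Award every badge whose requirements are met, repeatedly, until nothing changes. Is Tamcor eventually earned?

With Qorqil, Zincor, and Orbmor, Nalcor is earned (Rule 12).
With Nalcor and Orbmor, Gorsel is earned (Rule 9).
With Qorqil, Gorsel, and Orbmor, Vorwex is earned (Rule 3).
With Qorqil, Vorwex, and Zincor, Mirtam is earned (Rule 2).
With Gorsel and Mirtam, Talgor is earned (Rule 11).
With Talgor and Zincor, Tamcor is earned (Rule 13).

Yes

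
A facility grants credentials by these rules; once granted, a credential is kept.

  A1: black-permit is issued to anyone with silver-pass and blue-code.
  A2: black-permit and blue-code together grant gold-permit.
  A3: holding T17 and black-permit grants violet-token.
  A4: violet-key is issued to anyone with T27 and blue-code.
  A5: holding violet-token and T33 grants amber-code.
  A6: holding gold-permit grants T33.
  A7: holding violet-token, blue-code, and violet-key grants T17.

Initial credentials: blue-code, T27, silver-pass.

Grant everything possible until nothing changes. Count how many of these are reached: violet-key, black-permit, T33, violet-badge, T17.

3

Holding T27 and blue-code grants violet-key (A4).
Holding silver-pass and blue-code grants black-permit (A1).
Holding black-permit and blue-code grants gold-permit (A2).
Holding gold-permit grants T33 (A6).
violet-key: reached.
black-permit: reached.
T33: reached.
No rule produces violet-badge, and it is not given.
T17 would need violet-token, blue-code, and violet-key (A7), but violet-token is never granted.
Reached: violet-key, black-permit, and T33 — 3 of the 5.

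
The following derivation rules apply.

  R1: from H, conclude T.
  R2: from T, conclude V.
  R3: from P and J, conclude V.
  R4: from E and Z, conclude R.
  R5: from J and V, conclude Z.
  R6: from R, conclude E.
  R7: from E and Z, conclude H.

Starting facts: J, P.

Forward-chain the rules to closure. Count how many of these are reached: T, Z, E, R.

From P and J, R3 gives V.
From J and V, R5 gives Z.
T would need H (R1), but H is never established.
Z: reached.
E would need R (R6), but R is never established.
R would need E and Z (R4), but E is never established.
Reached: Z — 1 of the 4.

1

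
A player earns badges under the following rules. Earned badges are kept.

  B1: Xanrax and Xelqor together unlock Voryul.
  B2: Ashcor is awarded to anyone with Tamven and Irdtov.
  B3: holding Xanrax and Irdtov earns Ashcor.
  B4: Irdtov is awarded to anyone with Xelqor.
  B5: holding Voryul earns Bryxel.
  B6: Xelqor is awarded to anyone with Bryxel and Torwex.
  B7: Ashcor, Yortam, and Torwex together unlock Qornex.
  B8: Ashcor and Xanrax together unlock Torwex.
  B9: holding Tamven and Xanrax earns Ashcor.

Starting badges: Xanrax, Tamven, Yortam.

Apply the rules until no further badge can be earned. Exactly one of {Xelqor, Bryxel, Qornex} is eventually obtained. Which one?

With Tamven and Xanrax, Ashcor is earned (B9).
With Ashcor and Xanrax, Torwex is earned (B8).
With Ashcor, Yortam, and Torwex, Qornex is earned (B7).
Bryxel would need Voryul (B5), but Voryul is never earned. Xelqor would need Bryxel and Torwex (B6), but Bryxel is never earned.

Qornex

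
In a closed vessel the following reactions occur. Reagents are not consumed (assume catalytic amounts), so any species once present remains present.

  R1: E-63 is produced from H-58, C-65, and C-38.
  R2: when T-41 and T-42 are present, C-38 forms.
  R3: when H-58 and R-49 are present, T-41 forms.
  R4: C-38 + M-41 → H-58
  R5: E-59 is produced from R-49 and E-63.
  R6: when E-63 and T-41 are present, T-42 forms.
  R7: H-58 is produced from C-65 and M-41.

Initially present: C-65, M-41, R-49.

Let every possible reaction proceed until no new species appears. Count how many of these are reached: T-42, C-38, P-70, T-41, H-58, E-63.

2

C-65 and M-41 present → H-58 forms (R7).
H-58 and R-49 present → T-41 forms (R3).
T-42 would need E-63 and T-41 (R6), but E-63 never forms.
C-38 would need T-41 and T-42 (R2), but T-42 never forms.
No rule produces P-70, and it is not given.
T-41: reached.
H-58: reached.
E-63 would need H-58, C-65, and C-38 (R1), but C-38 never forms.
Reached: T-41 and H-58 — 2 of the 6.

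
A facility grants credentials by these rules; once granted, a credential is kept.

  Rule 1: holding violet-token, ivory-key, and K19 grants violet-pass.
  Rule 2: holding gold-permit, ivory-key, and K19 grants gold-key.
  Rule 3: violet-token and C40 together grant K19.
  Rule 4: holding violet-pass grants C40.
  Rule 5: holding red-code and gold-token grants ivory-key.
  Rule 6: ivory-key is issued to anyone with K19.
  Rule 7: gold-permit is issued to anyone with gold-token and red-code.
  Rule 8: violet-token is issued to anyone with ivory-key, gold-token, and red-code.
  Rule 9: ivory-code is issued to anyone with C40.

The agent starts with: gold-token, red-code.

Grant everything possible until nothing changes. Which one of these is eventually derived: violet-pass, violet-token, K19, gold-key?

Holding red-code and gold-token grants ivory-key (Rule 5).
Holding ivory-key, gold-token, and red-code grants violet-token (Rule 8).
gold-key would need gold-permit, ivory-key, and K19 (Rule 2), but K19 is never granted. K19 would need violet-token and C40 (Rule 3), but C40 is never granted. violet-pass would need violet-token, ivory-key, and K19 (Rule 1), but K19 is never granted.

violet-token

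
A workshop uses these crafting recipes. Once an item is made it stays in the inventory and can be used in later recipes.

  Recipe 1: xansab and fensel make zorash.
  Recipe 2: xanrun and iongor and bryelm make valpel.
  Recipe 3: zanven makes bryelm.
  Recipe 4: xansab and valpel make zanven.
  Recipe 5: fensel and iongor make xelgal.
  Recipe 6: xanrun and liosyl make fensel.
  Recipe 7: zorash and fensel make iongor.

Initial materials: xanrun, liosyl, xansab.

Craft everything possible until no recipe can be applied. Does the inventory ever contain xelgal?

xanrun and liosyl → fensel (Recipe 6).
Using Recipe 1, xansab and fensel make zorash.
zorash and fensel → iongor (Recipe 7).
fensel and iongor → xelgal (Recipe 5).

Yes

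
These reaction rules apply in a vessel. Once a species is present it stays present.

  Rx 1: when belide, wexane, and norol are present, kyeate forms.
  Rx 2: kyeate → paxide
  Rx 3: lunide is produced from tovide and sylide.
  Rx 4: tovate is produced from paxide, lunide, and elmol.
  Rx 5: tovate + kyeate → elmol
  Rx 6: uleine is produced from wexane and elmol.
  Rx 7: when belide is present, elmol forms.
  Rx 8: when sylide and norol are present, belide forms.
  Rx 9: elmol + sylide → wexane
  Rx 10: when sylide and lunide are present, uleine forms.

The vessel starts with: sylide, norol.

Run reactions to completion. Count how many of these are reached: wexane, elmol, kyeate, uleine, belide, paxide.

6

sylide and norol present → belide forms (Rx 8).
belide present → elmol forms (Rx 7).
elmol and sylide present → wexane forms (Rx 9).
wexane and elmol present → uleine forms (Rx 6).
belide, wexane, and norol present → kyeate forms (Rx 1).
kyeate present → paxide forms (Rx 2).
wexane: reached.
elmol: reached.
kyeate: reached.
uleine: reached.
belide: reached.
paxide: reached.
All 6 are reached.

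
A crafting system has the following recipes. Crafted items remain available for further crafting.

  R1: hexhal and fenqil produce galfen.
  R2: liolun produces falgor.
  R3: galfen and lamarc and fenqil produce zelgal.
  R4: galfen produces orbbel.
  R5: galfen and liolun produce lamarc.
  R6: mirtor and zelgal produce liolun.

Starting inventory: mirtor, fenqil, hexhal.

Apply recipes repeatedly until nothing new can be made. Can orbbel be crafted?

Yes

hexhal and fenqil → galfen (R1).
Using R4, galfen makes orbbel.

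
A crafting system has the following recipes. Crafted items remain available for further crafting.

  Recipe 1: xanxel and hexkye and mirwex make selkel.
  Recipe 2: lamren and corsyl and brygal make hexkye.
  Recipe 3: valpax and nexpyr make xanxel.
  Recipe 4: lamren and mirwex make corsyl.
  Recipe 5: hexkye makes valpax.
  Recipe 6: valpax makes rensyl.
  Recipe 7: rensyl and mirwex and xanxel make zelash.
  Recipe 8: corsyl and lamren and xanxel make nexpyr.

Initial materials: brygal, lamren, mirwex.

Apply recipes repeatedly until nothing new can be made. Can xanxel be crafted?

No

xanxel would need valpax and nexpyr (Recipe 3), but nexpyr is never obtained.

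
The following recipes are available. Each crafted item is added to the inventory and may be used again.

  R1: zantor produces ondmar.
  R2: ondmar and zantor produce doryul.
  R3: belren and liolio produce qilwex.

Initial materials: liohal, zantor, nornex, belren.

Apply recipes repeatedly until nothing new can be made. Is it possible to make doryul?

Yes

Using R1, zantor makes ondmar.
ondmar and zantor → doryul (R2).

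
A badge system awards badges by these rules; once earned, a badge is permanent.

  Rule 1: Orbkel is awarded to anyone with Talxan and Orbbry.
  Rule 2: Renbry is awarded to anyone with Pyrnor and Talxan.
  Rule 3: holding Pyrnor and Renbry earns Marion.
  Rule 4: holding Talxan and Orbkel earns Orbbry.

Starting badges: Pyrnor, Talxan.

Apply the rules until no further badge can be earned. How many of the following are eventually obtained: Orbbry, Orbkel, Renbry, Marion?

With Pyrnor and Talxan, Renbry is earned (Rule 2).
With Pyrnor and Renbry, Marion is earned (Rule 3).
Orbbry would need Talxan and Orbkel (Rule 4), but Orbkel is never earned.
Orbkel would need Talxan and Orbbry (Rule 1), but Orbbry is never earned.
Renbry: reached.
Marion: reached.
Reached: Renbry and Marion — 2 of the 4.

2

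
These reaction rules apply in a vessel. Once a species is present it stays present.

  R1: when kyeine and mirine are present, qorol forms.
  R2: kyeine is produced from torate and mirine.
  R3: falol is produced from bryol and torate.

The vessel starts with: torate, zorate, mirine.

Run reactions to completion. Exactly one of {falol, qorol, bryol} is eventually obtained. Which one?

torate and mirine present → kyeine forms (R2).
kyeine and mirine present → qorol forms (R1).
No rule produces bryol, and it is not given. falol would need bryol and torate (R3), but bryol never forms.

qorol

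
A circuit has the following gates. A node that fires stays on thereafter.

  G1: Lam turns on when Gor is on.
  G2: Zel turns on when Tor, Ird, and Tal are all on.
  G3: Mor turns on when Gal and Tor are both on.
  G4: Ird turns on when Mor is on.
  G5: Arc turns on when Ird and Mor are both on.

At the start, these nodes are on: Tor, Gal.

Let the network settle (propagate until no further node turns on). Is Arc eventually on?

Gal and Tor are on, so Mor turns on (G3).
G4: Mor on → Ird on.
G5: Ird and Mor on → Arc on.

Yes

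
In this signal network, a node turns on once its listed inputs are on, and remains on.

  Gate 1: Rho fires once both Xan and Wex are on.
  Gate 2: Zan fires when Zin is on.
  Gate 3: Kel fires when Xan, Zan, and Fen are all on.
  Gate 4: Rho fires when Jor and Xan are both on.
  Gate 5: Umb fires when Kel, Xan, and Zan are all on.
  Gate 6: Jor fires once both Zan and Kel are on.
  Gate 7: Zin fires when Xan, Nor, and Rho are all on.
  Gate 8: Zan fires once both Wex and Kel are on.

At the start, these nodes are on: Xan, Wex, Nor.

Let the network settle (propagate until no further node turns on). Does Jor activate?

No

Jor would need Zan and Kel (Gate 6), but Kel never turns on.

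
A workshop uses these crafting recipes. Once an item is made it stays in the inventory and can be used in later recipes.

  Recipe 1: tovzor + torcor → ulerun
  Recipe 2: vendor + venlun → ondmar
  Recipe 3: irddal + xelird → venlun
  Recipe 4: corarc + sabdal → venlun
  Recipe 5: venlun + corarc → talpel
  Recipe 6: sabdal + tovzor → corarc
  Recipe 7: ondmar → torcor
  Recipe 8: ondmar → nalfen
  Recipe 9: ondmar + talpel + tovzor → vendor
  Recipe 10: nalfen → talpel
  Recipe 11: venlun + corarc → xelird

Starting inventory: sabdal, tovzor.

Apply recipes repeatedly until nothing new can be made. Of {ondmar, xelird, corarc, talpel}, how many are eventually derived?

sabdal + tovzor → corarc (Recipe 6).
Using Recipe 4, corarc and sabdal make venlun.
Using Recipe 5, venlun and corarc make talpel.
Using Recipe 11, venlun and corarc make xelird.
ondmar would need vendor and venlun (Recipe 2), but vendor is never obtained.
xelird: reached.
corarc: reached.
talpel: reached.
Reached: xelird, corarc, and talpel — 3 of the 4.

3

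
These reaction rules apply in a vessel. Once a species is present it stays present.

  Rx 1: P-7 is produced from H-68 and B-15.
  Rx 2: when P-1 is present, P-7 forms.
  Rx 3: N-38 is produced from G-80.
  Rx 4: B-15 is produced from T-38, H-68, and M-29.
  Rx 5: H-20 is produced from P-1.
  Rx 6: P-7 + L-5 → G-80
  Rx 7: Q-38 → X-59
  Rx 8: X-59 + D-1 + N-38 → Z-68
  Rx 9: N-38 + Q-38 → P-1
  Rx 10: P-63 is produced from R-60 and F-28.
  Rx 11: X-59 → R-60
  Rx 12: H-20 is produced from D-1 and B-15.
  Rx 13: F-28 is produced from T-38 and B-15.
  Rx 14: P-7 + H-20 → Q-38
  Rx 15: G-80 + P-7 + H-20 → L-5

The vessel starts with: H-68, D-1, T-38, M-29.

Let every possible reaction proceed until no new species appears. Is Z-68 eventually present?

Z-68 would need X-59, D-1, and N-38 (Rx 8), but N-38 never forms.

No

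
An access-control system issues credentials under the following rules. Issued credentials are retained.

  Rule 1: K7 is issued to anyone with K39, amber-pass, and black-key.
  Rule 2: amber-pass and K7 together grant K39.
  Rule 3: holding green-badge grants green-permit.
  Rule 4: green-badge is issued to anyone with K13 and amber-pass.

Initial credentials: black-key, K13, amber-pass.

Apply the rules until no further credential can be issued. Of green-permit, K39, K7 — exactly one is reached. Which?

Holding K13 and amber-pass grants green-badge (Rule 4).
Holding green-badge grants green-permit (Rule 3).
K7 would need K39, amber-pass, and black-key (Rule 1), but K39 is never granted. K39 would need amber-pass and K7 (Rule 2), but K7 is never granted.

green-permit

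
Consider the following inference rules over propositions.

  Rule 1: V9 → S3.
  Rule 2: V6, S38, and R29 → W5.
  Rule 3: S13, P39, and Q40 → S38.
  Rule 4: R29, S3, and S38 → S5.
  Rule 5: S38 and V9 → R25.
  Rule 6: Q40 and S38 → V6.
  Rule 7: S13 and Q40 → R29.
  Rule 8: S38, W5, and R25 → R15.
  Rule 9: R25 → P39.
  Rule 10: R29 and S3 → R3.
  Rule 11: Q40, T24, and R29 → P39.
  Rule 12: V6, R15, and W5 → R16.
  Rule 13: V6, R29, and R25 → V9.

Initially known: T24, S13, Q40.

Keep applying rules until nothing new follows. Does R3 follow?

No

R3 would need R29 and S3 (Rule 10), but S3 is never established.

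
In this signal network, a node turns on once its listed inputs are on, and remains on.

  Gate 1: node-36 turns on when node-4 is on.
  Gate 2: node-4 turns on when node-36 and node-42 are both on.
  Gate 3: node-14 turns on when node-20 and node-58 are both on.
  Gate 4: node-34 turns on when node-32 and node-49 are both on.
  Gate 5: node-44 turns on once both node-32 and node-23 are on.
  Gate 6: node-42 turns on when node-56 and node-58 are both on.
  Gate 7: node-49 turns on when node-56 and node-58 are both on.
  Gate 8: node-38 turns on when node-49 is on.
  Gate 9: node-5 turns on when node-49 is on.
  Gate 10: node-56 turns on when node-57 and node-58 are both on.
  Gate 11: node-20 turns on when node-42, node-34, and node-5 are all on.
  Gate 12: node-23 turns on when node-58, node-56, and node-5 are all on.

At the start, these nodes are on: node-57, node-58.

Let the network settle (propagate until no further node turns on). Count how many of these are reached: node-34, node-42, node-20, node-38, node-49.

Gate 10: node-57 and node-58 on → node-56 on.
Gate 6: node-56 and node-58 on → node-42 on.
node-56 and node-58 are on, so node-49 turns on (Gate 7).
node-49 is on, so node-38 turns on (Gate 8).
node-34 would need node-32 and node-49 (Gate 4), but node-32 never turns on.
node-42: reached.
node-20 would need node-42, node-34, and node-5 (Gate 11), but node-34 never turns on.
node-38: reached.
node-49: reached.
Reached: node-42, node-38, and node-49 — 3 of the 5.

3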